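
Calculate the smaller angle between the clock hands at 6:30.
Hour hand position: 6 x 30 + 30 x 0.5 = 195 degrees
Minute hand position: 30 x 6 = 180 degrees
Difference: |195 - 180| = 15 degrees
The angle between the hands is 15 degrees

Final answer: 15 degrees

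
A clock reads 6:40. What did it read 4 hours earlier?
Starting time: 6:40 = 400 total minutes past 12:00
Subtracting: 4 hours = 240 minutes
400 - 240 = 160 minutes
= 2 hours and 40 minutes past 12:00 = 2:40

Final answer: 2:40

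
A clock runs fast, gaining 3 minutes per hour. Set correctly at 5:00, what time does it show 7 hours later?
For every 60 true minutes, the faulty clock advances 60 + 3 = 63 minutes.
True elapsed: 7 hours = 420 minutes.
Faulty clock advances: 420 x 63/60 = 441 minutes (drift: 21 minutes ahead).
Shown time: 5:00 + 441 minutes = 12:21.

Final answer: 12:21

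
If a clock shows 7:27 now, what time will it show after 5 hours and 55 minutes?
Starting time: 7:27
Adding 55 minutes to 27 minutes: 27 + 55 = 82 minutes = 1 hour and 22 minutes
Adding 5 hours: 7 + 5 + 1 (carry) = 13 - 12 = 1
Final time: 1:22

Final answer: 1:22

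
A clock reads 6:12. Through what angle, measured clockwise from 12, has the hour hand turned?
The hour hand moves 30 degrees per hour and 0.5 degrees per minute.
At 6:12: (6) x 30 + 12 x 0.5 = 180 + 6 = 186 degrees

Final answer: 186 degrees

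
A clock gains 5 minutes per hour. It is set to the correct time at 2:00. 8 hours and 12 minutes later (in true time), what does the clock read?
For every 60 true minutes, the faulty clock advances 60 + 5 = 65 minutes.
True elapsed: 8 hours and 12 minutes = 492 minutes.
Faulty clock advances: 492 x 65/60 = 533 minutes (drift: 41 minutes ahead).
Shown time: 2:00 + 533 minutes = 10:53.

Final answer: 10:53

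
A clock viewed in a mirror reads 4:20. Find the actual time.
Reflection across the vertical (12-6) axis maps a hand at angle A degrees to (360 - A) degrees, which sends a reading of T minutes past 12:00 to (720 - T) minutes past 12:00.
Mirror reads 4:20 = 260 minutes past 12:00.
Actual time: (720 - 260) mod 720 = 460 minutes = 7:40.

Final answer: 7:40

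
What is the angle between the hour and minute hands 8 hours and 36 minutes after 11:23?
First find the time 8 hours and 36 minutes after 11:23.
Total minutes: 11 x 60 + 23 + 8 x 60 + 36 = 1199.
1199 mod 720 = 479 minutes = 7:59.
Now compute the angle at 7:59:
Hour hand: 7 x 30 + 59 x 0.5 = 239.5 degrees
Minute hand: 59 x 6 = 354 degrees
Difference: |239.5 - 354| = 114.5 degrees
The angle is 114.5 degrees

Final answer: 114.5 degrees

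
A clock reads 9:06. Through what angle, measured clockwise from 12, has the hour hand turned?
The hour hand moves 30 degrees per hour and 0.5 degrees per minute.
At 9:06: (9) x 30 + 6 x 0.5 = 270 + 3 = 273 degrees

Final answer: 273 degrees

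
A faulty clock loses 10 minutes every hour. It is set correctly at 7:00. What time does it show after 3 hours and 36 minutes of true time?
For every 60 true minutes, the faulty clock advances 60 - 10 = 50 minutes.
True elapsed: 3 hours and 36 minutes = 216 minutes.
Faulty clock advances: 216 x 50/60 = 180 minutes (drift: 36 minutes behind).
Shown time: 7:00 + 180 minutes = 10:00.

Final answer: 10:00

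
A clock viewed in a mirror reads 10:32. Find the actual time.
Reflection across the vertical (12-6) axis maps a hand at angle A degrees to (360 - A) degrees, which sends a reading of T minutes past 12:00 to (720 - T) minutes past 12:00.
Mirror reads 10:32 = 632 minutes past 12:00.
Actual time: (720 - 632) mod 720 = 88 minutes = 1:28.

Final answer: 1:28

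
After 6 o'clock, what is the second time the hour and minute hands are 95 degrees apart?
At t minutes past 6:00, the hour hand is at 30 x 6 + 0.5t degrees and the minute hand is at 6t degrees.
The smaller angle between them is 95 degrees when |30H - 5.5t| = 95 or |30H - 5.5t| = 265.
With H = 6, solve 30 x 6 - 5.5t = +/- target for each target:
  t = (30 x 6 - 95) / 5.5 = 15.45
  t = (30 x 6 + 95) / 5.5 = 50
  t = (30 x 6 - 265) / 5.5 = -15.45 (outside (0, 60))
  t = (30 x 6 + 265) / 5.5 = 80.91 (outside (0, 60))
Valid solutions in (0, 60): {15.45, 50} minutes.
The second occurrence is t = 50 minutes.
The hands form a 95-degree angle at 50 minutes past 6:00.

Final answer: 50 minutes past 6:00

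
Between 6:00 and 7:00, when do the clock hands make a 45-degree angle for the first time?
At t minutes past 6:00, the hour hand is at 30 x 6 + 0.5t degrees and the minute hand is at 6t degrees.
The smaller angle between them is 45 degrees when |30H - 5.5t| = 45 or |30H - 5.5t| = 315.
With H = 6, solve 30 x 6 - 5.5t = +/- target for each target:
  t = (30 x 6 - 45) / 5.5 = 24.55
  t = (30 x 6 + 45) / 5.5 = 40.91
  t = (30 x 6 - 315) / 5.5 = -24.55 (outside (0, 60))
  t = (30 x 6 + 315) / 5.5 = 90 (outside (0, 60))
Valid solutions in (0, 60): {24.55, 40.91} minutes.
The first occurrence is t = 24.55 minutes.
The hands form a 45-degree angle at 24.55 minutes past 6:00.

Final answer: 24.55 minutes past 6:00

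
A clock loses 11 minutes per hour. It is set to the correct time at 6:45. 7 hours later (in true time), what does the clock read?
For every 60 true minutes, the faulty clock advances 60 - 11 = 49 minutes.
True elapsed: 7 hours = 420 minutes.
Faulty clock advances: 420 x 49/60 = 343 minutes (drift: 77 minutes behind).
Shown time: 6:45 + 343 minutes = 12:28.

Final answer: 12:28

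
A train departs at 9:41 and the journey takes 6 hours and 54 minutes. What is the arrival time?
Starting time: 9:41
Adding 54 minutes to 41 minutes: 41 + 54 = 95 minutes = 1 hour and 35 minutes
Adding 6 hours: 9 + 6 + 1 (carry) = 16 - 12 = 4
Final time: 4:35

Final answer: 4:35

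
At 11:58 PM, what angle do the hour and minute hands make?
Hour hand position: 11 x 30 + 58 x 0.5 = 359 degrees
Minute hand position: 58 x 6 = 348 degrees
Difference: |359 - 348| = 11 degrees
The angle between the hands is 11 degrees

Final answer: 11 degrees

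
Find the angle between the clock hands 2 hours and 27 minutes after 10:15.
First find the time 2 hours and 27 minutes after 10:15.
Total minutes: 10 x 60 + 15 + 2 x 60 + 27 = 762.
762 mod 720 = 42 minutes = 12:42.
Now compute the angle at 12:42:
Hour hand: 0 x 30 + 42 x 0.5 = 21 degrees
Minute hand: 42 x 6 = 252 degrees
Difference: |21 - 252| = 231 degrees
Smaller angle: 360 - 231 = 129 degrees

Final answer: 129 degrees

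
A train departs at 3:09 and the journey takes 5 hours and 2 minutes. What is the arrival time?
Starting time: 3:09
Adding 2 minutes to 9 minutes: 9 + 2 = 11 minutes
Adding 5 hours: 3 + 5 = 8
Final time: 8:11

Final answer: 8:11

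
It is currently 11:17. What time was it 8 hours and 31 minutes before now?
Starting time: 11:17 = 677 total minutes past 12:00
Subtracting: 8 hours and 31 minutes = 511 minutes
677 - 511 = 166 minutes
= 2 hours and 46 minutes past 12:00 = 2:46

Final answer: 2:46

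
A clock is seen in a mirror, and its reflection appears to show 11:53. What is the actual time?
Reflection across the vertical (12-6) axis maps a hand at angle A degrees to (360 - A) degrees, which sends a reading of T minutes past 12:00 to (720 - T) minutes past 12:00.
Mirror reads 11:53 = 713 minutes past 12:00.
Actual time: (720 - 713) mod 720 = 7 minutes = 12:07.

Final answer: 12:07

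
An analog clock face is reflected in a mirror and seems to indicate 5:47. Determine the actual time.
Reflection across the vertical (12-6) axis maps a hand at angle A degrees to (360 - A) degrees, which sends a reading of T minutes past 12:00 to (720 - T) minutes past 12:00.
Mirror reads 5:47 = 347 minutes past 12:00.
Actual time: (720 - 347) mod 720 = 373 minutes = 6:13.

Final answer: 6:13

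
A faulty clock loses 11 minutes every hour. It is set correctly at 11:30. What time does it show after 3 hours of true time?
For every 60 true minutes, the faulty clock advances 60 - 11 = 49 minutes.
True elapsed: 3 hours = 180 minutes.
Faulty clock advances: 180 x 49/60 = 147 minutes (drift: 33 minutes behind).
Shown time: 11:30 + 147 minutes = 1:57.

Final answer: 1:57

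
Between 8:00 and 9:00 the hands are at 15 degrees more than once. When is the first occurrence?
At t minutes past 8:00, the hour hand is at 30 x 8 + 0.5t degrees and the minute hand is at 6t degrees.
The smaller angle between them is 15 degrees when |30H - 5.5t| = 15 or |30H - 5.5t| = 345.
With H = 8, solve 30 x 8 - 5.5t = +/- target for each target:
  t = (30 x 8 - 15) / 5.5 = 40.91
  t = (30 x 8 + 15) / 5.5 = 46.36
  t = (30 x 8 - 345) / 5.5 = -19.09 (outside (0, 60))
  t = (30 x 8 + 345) / 5.5 = 106.36 (outside (0, 60))
Valid solutions in (0, 60): {40.91, 46.36} minutes.
The first occurrence is t = 40.91 minutes.
The hands form a 15-degree angle at 40.91 minutes past 8:00.

Final answer: 40.91 minutes past 8:00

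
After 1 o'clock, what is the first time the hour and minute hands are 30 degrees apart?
At t minutes past 1:00, the hour hand is at 30 x 1 + 0.5t degrees and the minute hand is at 6t degrees.
The smaller angle between them is 30 degrees when |30H - 5.5t| = 30 or |30H - 5.5t| = 330.
With H = 1, solve 30 x 1 - 5.5t = +/- target for each target:
  t = (30 x 1 - 30) / 5.5 = 0 (outside (0, 60))
  t = (30 x 1 + 30) / 5.5 = 10.91
  t = (30 x 1 - 330) / 5.5 = -54.55 (outside (0, 60))
  t = (30 x 1 + 330) / 5.5 = 65.45 (outside (0, 60))
Valid solutions in (0, 60): {10.91} minutes.
The first occurrence is t = 10.91 minutes.
The hands form a 30-degree angle at 10.91 minutes past 1:00.

Final answer: 10.91 minutes past 1:00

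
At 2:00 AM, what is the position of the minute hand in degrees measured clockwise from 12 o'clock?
The minute hand moves 6 degrees per minute.
At 2:00: 0 x 6 = 0 degrees

Final answer: 0 degrees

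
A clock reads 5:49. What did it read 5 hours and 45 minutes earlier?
Starting time: 5:49 = 349 total minutes past 12:00
Subtracting: 5 hours and 45 minutes = 345 minutes
349 - 345 = 4 minutes
= 4 minutes past 12:00 = 12:04

Final answer: 12:04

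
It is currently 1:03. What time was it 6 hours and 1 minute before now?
Starting time: 1:03 = 63 total minutes past 12:00
Subtracting: 6 hours and 1 minute = 361 minutes
63 - 361 = -298 (negative, add 12 hours = 720) = 422 minutes
= 7 hours and 2 minutes past 12:00 = 7:02

Final answer: 7:02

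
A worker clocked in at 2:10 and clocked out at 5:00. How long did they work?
From 2:10 to 5:00:
(5 x 60 + 0) - (2 x 60 + 10) = 300 - 130 = 170 minutes
= 2 hours and 50 minutes

Final answer: 2 hours and 50 minutes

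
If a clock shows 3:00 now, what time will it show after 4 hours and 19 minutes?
Starting time: 3:00
Adding 19 minutes to 0 minutes: 0 + 19 = 19 minutes
Adding 4 hours: 3 + 4 = 7
Final time: 7:19

Final answer: 7:19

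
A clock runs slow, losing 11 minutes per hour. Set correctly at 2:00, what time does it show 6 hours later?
For every 60 true minutes, the faulty clock advances 60 - 11 = 49 minutes.
True elapsed: 6 hours = 360 minutes.
Faulty clock advances: 360 x 49/60 = 294 minutes (drift: 66 minutes behind).
Shown time: 2:00 + 294 minutes = 6:54.

Final answer: 6:54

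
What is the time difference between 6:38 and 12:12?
From 6:38 to 12:12:
(12 x 60 + 12) - (6 x 60 + 38) = 732 - 398 = 334 minutes
= 5 hours and 34 minutes

Final answer: 5 hours and 34 minutes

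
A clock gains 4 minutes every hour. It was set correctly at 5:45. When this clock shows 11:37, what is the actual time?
For every 60 true minutes, the faulty clock advances 64 minutes, so 1 faulty-clock minute corresponds to 60/64 true minutes.
From 5:45 to 11:37 on the faulty dial is 352 minutes.
True elapsed: 352 x 60/64 = 330 minutes = 5 hours and 30 minutes.
True time: 5:45 + 5 hours and 30 minutes = 11:15.

Final answer: 11:15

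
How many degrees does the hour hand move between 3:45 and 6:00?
The hour hand moves 0.5 degrees per minute.
Time elapsed: 6:00 - 3:45 = 135 minutes
Angular displacement: 135 x 0.5 = 67.5 degrees

Final answer: 67.5 degrees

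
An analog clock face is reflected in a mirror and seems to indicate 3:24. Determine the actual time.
Reflection across the vertical (12-6) axis maps a hand at angle A degrees to (360 - A) degrees, which sends a reading of T minutes past 12:00 to (720 - T) minutes past 12:00.
Mirror reads 3:24 = 204 minutes past 12:00.
Actual time: (720 - 204) mod 720 = 516 minutes = 8:36.

Final answer: 8:36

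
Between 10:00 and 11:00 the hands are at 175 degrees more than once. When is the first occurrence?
At t minutes past 10:00, the hour hand is at 30 x 10 + 0.5t degrees and the minute hand is at 6t degrees.
The smaller angle between them is 175 degrees when |30H - 5.5t| = 175 or |30H - 5.5t| = 185.
With H = 10, solve 30 x 10 - 5.5t = +/- target for each target:
  t = (30 x 10 - 175) / 5.5 = 22.73
  t = (30 x 10 + 175) / 5.5 = 86.36 (outside (0, 60))
  t = (30 x 10 - 185) / 5.5 = 20.91
  t = (30 x 10 + 185) / 5.5 = 88.18 (outside (0, 60))
Valid solutions in (0, 60): {20.91, 22.73} minutes.
The first occurrence is t = 20.91 minutes.
The hands form a 175-degree angle at 20.91 minutes past 10:00.

Final answer: 20.91 minutes past 10:00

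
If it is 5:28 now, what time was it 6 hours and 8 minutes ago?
Starting time: 5:28 = 328 total minutes past 12:00
Subtracting: 6 hours and 8 minutes = 368 minutes
328 - 368 = -40 (negative, add 12 hours = 720) = 680 minutes
= 11 hours and 20 minutes past 12:00 = 11:20

Final answer: 11:20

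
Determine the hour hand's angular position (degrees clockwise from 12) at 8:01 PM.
The hour hand moves 30 degrees per hour and 0.5 degrees per minute.
At 8:01: (8) x 30 + 1 x 0.5 = 240 + 0.5 = 240.5 degrees

Final answer: 240.5 degrees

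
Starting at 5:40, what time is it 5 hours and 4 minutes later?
Starting time: 5:40
Adding 4 minutes to 40 minutes: 40 + 4 = 44 minutes
Adding 5 hours: 5 + 5 = 10
Final time: 10:44

Final answer: 10:44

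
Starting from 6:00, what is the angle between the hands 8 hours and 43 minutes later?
First find the time 8 hours and 43 minutes after 6:00.
Total minutes: 6 x 60 + 0 + 8 x 60 + 43 = 883.
883 mod 720 = 163 minutes = 2:43.
Now compute the angle at 2:43:
Hour hand: 2 x 30 + 43 x 0.5 = 81.5 degrees
Minute hand: 43 x 6 = 258 degrees
Difference: |81.5 - 258| = 176.5 degrees
The angle is 176.5 degrees

Final answer: 176.5 degrees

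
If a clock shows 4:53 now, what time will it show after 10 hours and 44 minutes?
Starting time: 4:53
Adding 44 minutes to 53 minutes: 53 + 44 = 97 minutes = 1 hour and 37 minutes
Adding 10 hours: 4 + 10 + 1 (carry) = 15 - 12 = 3
Final time: 3:37

Final answer: 3:37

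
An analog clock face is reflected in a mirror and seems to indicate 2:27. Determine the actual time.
Reflection across the vertical (12-6) axis maps a hand at angle A degrees to (360 - A) degrees, which sends a reading of T minutes past 12:00 to (720 - T) minutes past 12:00.
Mirror reads 2:27 = 147 minutes past 12:00.
Actual time: (720 - 147) mod 720 = 573 minutes = 9:33.

Final answer: 9:33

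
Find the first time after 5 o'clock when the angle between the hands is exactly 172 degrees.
At t minutes past 5:00, the hour hand is at 30 x 5 + 0.5t degrees and the minute hand is at 6t degrees.
The smaller angle between them is 172 degrees when |30H - 5.5t| = 172 or |30H - 5.5t| = 188.
With H = 5, solve 30 x 5 - 5.5t = +/- target for each target:
  t = (30 x 5 - 172) / 5.5 = -4 (outside (0, 60))
  t = (30 x 5 + 172) / 5.5 = 58.55
  t = (30 x 5 - 188) / 5.5 = -6.91 (outside (0, 60))
  t = (30 x 5 + 188) / 5.5 = 61.45 (outside (0, 60))
Valid solutions in (0, 60): {58.55} minutes.
The first occurrence is t = 58.55 minutes.
The hands form a 172-degree angle at 58.55 minutes past 5:00.

Final answer: 58.55 minutes past 5:00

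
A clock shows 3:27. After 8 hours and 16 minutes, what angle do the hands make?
First find the time 8 hours and 16 minutes after 3:27.
Total minutes: 3 x 60 + 27 + 8 x 60 + 16 = 703.
703 mod 720 = 703 minutes = 11:43.
Now compute the angle at 11:43:
Hour hand: 11 x 30 + 43 x 0.5 = 351.5 degrees
Minute hand: 43 x 6 = 258 degrees
Difference: |351.5 - 258| = 93.5 degrees
The angle is 93.5 degrees

Final answer: 93.5 degrees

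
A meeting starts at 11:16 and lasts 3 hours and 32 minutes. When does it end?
Starting time: 11:16
Adding 32 minutes to 16 minutes: 16 + 32 = 48 minutes
Adding 3 hours: 11 + 3 = 14 - 12 = 2
Final time: 2:48

Final answer: 2:48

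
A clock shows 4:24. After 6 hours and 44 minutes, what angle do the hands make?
First find the time 6 hours and 44 minutes after 4:24.
Total minutes: 4 x 60 + 24 + 6 x 60 + 44 = 668.
668 mod 720 = 668 minutes = 11:08.
Now compute the angle at 11:08:
Hour hand: 11 x 30 + 8 x 0.5 = 334 degrees
Minute hand: 8 x 6 = 48 degrees
Difference: |334 - 48| = 286 degrees
Smaller angle: 360 - 286 = 74 degrees

Final answer: 74 degrees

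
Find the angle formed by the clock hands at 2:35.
Hour hand position: 2 x 30 + 35 x 0.5 = 77.5 degrees
Minute hand position: 35 x 6 = 210 degrees
Difference: |77.5 - 210| = 132.5 degrees
The angle between the hands is 132.5 degrees

Final answer: 132.5 degrees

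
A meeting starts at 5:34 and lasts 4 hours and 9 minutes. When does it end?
Starting time: 5:34
Adding 9 minutes to 34 minutes: 34 + 9 = 43 minutes
Adding 4 hours: 5 + 4 = 9
Final time: 9:43

Final answer: 9:43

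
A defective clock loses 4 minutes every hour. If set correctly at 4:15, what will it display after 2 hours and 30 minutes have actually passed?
For every 60 true minutes, the faulty clock advances 60 - 4 = 56 minutes.
True elapsed: 2 hours and 30 minutes = 150 minutes.
Faulty clock advances: 150 x 56/60 = 140 minutes (drift: 10 minutes behind).
Shown time: 4:15 + 140 minutes = 6:35.

Final answer: 6:35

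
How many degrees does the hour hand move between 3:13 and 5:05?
The hour hand moves 0.5 degrees per minute.
Time elapsed: 5:05 - 3:13 = 112 minutes
Angular displacement: 112 x 0.5 = 56 degrees

Final answer: 56 degrees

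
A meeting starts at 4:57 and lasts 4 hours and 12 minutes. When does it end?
Starting time: 4:57
Adding 12 minutes to 57 minutes: 57 + 12 = 69 minutes = 1 hour and 9 minutes
Adding 4 hours: 4 + 4 + 1 (carry) = 9
Final time: 9:09

Final answer: 9:09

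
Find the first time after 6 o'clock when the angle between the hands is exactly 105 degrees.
At t minutes past 6:00, the hour hand is at 30 x 6 + 0.5t degrees and the minute hand is at 6t degrees.
The smaller angle between them is 105 degrees when |30H - 5.5t| = 105 or |30H - 5.5t| = 255.
With H = 6, solve 30 x 6 - 5.5t = +/- target for each target:
  t = (30 x 6 - 105) / 5.5 = 13.64
  t = (30 x 6 + 105) / 5.5 = 51.82
  t = (30 x 6 - 255) / 5.5 = -13.64 (outside (0, 60))
  t = (30 x 6 + 255) / 5.5 = 79.09 (outside (0, 60))
Valid solutions in (0, 60): {13.64, 51.82} minutes.
The first occurrence is t = 13.64 minutes.
The hands form a 105-degree angle at 13.64 minutes past 6:00.

Final answer: 13.64 minutes past 6:00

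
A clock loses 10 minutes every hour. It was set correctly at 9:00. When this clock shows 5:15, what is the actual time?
For every 60 true minutes, the faulty clock advances 50 minutes, so 1 faulty-clock minute corresponds to 60/50 true minutes.
From 9:00 to 5:15 on the faulty dial is 495 minutes.
True elapsed: 495 x 60/50 = 594 minutes = 9 hours and 54 minutes.
True time: 9:00 + 9 hours and 54 minutes = 6:54.

Final answer: 6:54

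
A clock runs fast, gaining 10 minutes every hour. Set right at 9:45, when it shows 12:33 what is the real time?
For every 60 true minutes, the faulty clock advances 70 minutes, so 1 faulty-clock minute corresponds to 60/70 true minutes.
From 9:45 to 12:33 on the faulty dial is 168 minutes.
True elapsed: 168 x 60/70 = 144 minutes = 2 hours and 24 minutes.
True time: 9:45 + 2 hours and 24 minutes = 12:09.

Final answer: 12:09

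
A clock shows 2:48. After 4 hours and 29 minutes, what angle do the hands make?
First find the time 4 hours and 29 minutes after 2:48.
Total minutes: 2 x 60 + 48 + 4 x 60 + 29 = 437.
437 mod 720 = 437 minutes = 7:17.
Now compute the angle at 7:17:
Hour hand: 7 x 30 + 17 x 0.5 = 218.5 degrees
Minute hand: 17 x 6 = 102 degrees
Difference: |218.5 - 102| = 116.5 degrees
The angle is 116.5 degrees

Final answer: 116.5 degrees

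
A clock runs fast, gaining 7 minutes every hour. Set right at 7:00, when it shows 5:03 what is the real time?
For every 60 true minutes, the faulty clock advances 67 minutes, so 1 faulty-clock minute corresponds to 60/67 true minutes.
From 7:00 to 5:03 on the faulty dial is 603 minutes.
True elapsed: 603 x 60/67 = 540 minutes = 9 hours.
True time: 7:00 + 9 hours = 4:00.

Final answer: 4:00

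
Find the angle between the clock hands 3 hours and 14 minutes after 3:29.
First find the time 3 hours and 14 minutes after 3:29.
Total minutes: 3 x 60 + 29 + 3 x 60 + 14 = 403.
403 mod 720 = 403 minutes = 6:43.
Now compute the angle at 6:43:
Hour hand: 6 x 30 + 43 x 0.5 = 201.5 degrees
Minute hand: 43 x 6 = 258 degrees
Difference: |201.5 - 258| = 56.5 degrees
The angle is 56.5 degrees

Final answer: 56.5 degrees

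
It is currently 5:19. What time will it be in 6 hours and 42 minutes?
Starting time: 5:19
Adding 42 minutes to 19 minutes: 19 + 42 = 61 minutes = 1 hour and 1 minute
Adding 6 hours: 5 + 6 + 1 (carry) = 12
Final time: 12:01

Final answer: 12:01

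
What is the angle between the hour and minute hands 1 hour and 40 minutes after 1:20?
First find the time 1 hour and 40 minutes after 1:20.
Total minutes: 1 x 60 + 20 + 1 x 60 + 40 = 180.
180 mod 720 = 180 minutes = 3:00.
Now compute the angle at 3:00:
Hour hand: 3 x 30 + 0 x 0.5 = 90 degrees
Minute hand: 0 x 6 = 0 degrees
Difference: |90 - 0| = 90 degrees
The angle is 90 degrees

Final answer: 90 degrees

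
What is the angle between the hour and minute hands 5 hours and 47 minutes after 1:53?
First find the time 5 hours and 47 minutes after 1:53.
Total minutes: 1 x 60 + 53 + 5 x 60 + 47 = 460.
460 mod 720 = 460 minutes = 7:40.
Now compute the angle at 7:40:
Hour hand: 7 x 30 + 40 x 0.5 = 230 degrees
Minute hand: 40 x 6 = 240 degrees
Difference: |230 - 240| = 10 degrees
The angle is 10 degrees

Final answer: 10 degrees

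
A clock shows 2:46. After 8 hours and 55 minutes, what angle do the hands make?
First find the time 8 hours and 55 minutes after 2:46.
Total minutes: 2 x 60 + 46 + 8 x 60 + 55 = 701.
701 mod 720 = 701 minutes = 11:41.
Now compute the angle at 11:41:
Hour hand: 11 x 30 + 41 x 0.5 = 350.5 degrees
Minute hand: 41 x 6 = 246 degrees
Difference: |350.5 - 246| = 104.5 degrees
The angle is 104.5 degrees

Final answer: 104.5 degrees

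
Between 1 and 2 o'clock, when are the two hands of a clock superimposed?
The minute hand gains 5.5 degrees per minute on the hour hand.
At 1:00, the hour hand is at 30 degrees and the minute hand is at 0 degrees.
The gap is 30 degrees. Time to close: 30/5.5 = 60 x 1/11 = 5.45 minutes.
The hands overlap at 5.45 minutes past 1:00.

Final answer: 5.45 minutes past 1:00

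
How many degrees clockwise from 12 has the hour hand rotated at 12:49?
The hour hand moves 30 degrees per hour and 0.5 degrees per minute.
At 12:49: (0) x 30 + 49 x 0.5 = 0 + 24.5 = 24.5 degrees

Final answer: 24.5 degrees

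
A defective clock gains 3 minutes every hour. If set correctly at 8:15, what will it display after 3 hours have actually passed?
For every 60 true minutes, the faulty clock advances 60 + 3 = 63 minutes.
True elapsed: 3 hours = 180 minutes.
Faulty clock advances: 180 x 63/60 = 189 minutes (drift: 9 minutes ahead).
Shown time: 8:15 + 189 minutes = 11:24.

Final answer: 11:24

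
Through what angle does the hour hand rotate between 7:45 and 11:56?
The hour hand moves 0.5 degrees per minute.
Time elapsed: 11:56 - 7:45 = 251 minutes
Angular displacement: 251 x 0.5 = 125.5 degrees

Final answer: 125.5 degrees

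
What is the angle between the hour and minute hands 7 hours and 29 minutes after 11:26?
First find the time 7 hours and 29 minutes after 11:26.
Total minutes: 11 x 60 + 26 + 7 x 60 + 29 = 1135.
1135 mod 720 = 415 minutes = 6:55.
Now compute the angle at 6:55:
Hour hand: 6 x 30 + 55 x 0.5 = 207.5 degrees
Minute hand: 55 x 6 = 330 degrees
Difference: |207.5 - 330| = 122.5 degrees
The angle is 122.5 degrees

Final answer: 122.5 degrees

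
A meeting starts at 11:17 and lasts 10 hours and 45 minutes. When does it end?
Starting time: 11:17
Adding 45 minutes to 17 minutes: 17 + 45 = 62 minutes = 1 hour and 2 minutes
Adding 10 hours: 11 + 10 + 1 (carry) = 22 - 12 = 10
Final time: 10:02

Final answer: 10:02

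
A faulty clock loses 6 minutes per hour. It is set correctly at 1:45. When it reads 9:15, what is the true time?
For every 60 true minutes, the faulty clock advances 54 minutes, so 1 faulty-clock minute corresponds to 60/54 true minutes.
From 1:45 to 9:15 on the faulty dial is 450 minutes.
True elapsed: 450 x 60/54 = 500 minutes = 8 hours and 20 minutes.
True time: 1:45 + 8 hours and 20 minutes = 10:05.

Final answer: 10:05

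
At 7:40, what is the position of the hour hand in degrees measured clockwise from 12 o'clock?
The hour hand moves 30 degrees per hour and 0.5 degrees per minute.
At 7:40: (7) x 30 + 40 x 0.5 = 210 + 20 = 230 degrees

Final answer: 230 degrees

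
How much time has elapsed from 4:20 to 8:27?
From 4:20 to 8:27:
(8 x 60 + 27) - (4 x 60 + 20) = 507 - 260 = 247 minutes
= 4 hours and 7 minutes

Final answer: 4 hours and 7 minutes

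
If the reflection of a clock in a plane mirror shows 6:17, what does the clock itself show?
Reflection across the vertical (12-6) axis maps a hand at angle A degrees to (360 - A) degrees, which sends a reading of T minutes past 12:00 to (720 - T) minutes past 12:00.
Mirror reads 6:17 = 377 minutes past 12:00.
Actual time: (720 - 377) mod 720 = 343 minutes = 5:43.

Final answer: 5:43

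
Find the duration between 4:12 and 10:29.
From 4:12 to 10:29:
(10 x 60 + 29) - (4 x 60 + 12) = 629 - 252 = 377 minutes
= 6 hours and 17 minutes

Final answer: 6 hours and 17 minutes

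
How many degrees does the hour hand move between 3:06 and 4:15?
The hour hand moves 0.5 degrees per minute.
Time elapsed: 4:15 - 3:06 = 69 minutes
Angular displacement: 69 x 0.5 = 34.5 degrees

Final answer: 34.5 degrees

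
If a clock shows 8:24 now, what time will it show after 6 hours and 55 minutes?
Starting time: 8:24
Adding 55 minutes to 24 minutes: 24 + 55 = 79 minutes = 1 hour and 19 minutes
Adding 6 hours: 8 + 6 + 1 (carry) = 15 - 12 = 3
Final time: 3:19

Final answer: 3:19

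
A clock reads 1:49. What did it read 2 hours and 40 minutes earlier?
Starting time: 1:49 = 109 total minutes past 12:00
Subtracting: 2 hours and 40 minutes = 160 minutes
109 - 160 = -51 (negative, add 12 hours = 720) = 669 minutes
= 11 hours and 9 minutes past 12:00 = 11:09

Final answer: 11:09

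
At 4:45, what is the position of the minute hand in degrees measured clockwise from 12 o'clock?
The minute hand moves 6 degrees per minute.
At 4:45: 45 x 6 = 270 degrees

Final answer: 270 degrees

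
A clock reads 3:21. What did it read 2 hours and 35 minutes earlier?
Starting time: 3:21 = 201 total minutes past 12:00
Subtracting: 2 hours and 35 minutes = 155 minutes
201 - 155 = 46 minutes
= 46 minutes past 12:00 = 12:46

Final answer: 12:46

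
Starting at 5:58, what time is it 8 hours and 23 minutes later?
Starting time: 5:58
Adding 23 minutes to 58 minutes: 58 + 23 = 81 minutes = 1 hour and 21 minutes
Adding 8 hours: 5 + 8 + 1 (carry) = 14 - 12 = 2
Final time: 2:21

Final answer: 2:21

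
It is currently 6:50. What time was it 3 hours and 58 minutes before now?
Starting time: 6:50 = 410 total minutes past 12:00
Subtracting: 3 hours and 58 minutes = 238 minutes
410 - 238 = 172 minutes
= 2 hours and 52 minutes past 12:00 = 2:52

Final answer: 2:52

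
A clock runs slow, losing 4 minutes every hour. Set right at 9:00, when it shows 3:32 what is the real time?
For every 60 true minutes, the faulty clock advances 56 minutes, so 1 faulty-clock minute corresponds to 60/56 true minutes.
From 9:00 to 3:32 on the faulty dial is 392 minutes.
True elapsed: 392 x 60/56 = 420 minutes = 7 hours.
True time: 9:00 + 7 hours = 4:00.

Final answer: 4:00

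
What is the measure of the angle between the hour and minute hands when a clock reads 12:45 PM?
Hour hand position: 0 x 30 + 45 x 0.5 = 22.5 degrees
Minute hand position: 45 x 6 = 270 degrees
Difference: |22.5 - 270| = 247.5 degrees
Since 247.5 > 180, the smaller angle is 360 - 247.5 = 112.5 degrees

Final answer: 112.5 degrees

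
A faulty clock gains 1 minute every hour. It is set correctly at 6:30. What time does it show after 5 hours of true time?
For every 60 true minutes, the faulty clock advances 60 + 1 = 61 minutes.
True elapsed: 5 hours = 300 minutes.
Faulty clock advances: 300 x 61/60 = 305 minutes (drift: 5 minutes ahead).
Shown time: 6:30 + 305 minutes = 11:35.

Final answer: 11:35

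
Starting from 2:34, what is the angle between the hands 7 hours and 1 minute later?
First find the time 7 hours and 1 minute after 2:34.
Total minutes: 2 x 60 + 34 + 7 x 60 + 1 = 575.
575 mod 720 = 575 minutes = 9:35.
Now compute the angle at 9:35:
Hour hand: 9 x 30 + 35 x 0.5 = 287.5 degrees
Minute hand: 35 x 6 = 210 degrees
Difference: |287.5 - 210| = 77.5 degrees
The angle is 77.5 degrees

Final answer: 77.5 degrees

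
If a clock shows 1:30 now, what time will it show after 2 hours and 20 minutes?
Starting time: 1:30
Adding 20 minutes to 30 minutes: 30 + 20 = 50 minutes
Adding 2 hours: 1 + 2 = 3
Final time: 3:50

Final answer: 3:50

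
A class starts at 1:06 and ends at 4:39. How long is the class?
From 1:06 to 4:39:
(4 x 60 + 39) - (1 x 60 + 6) = 279 - 66 = 213 minutes
= 3 hours and 33 minutes

Final answer: 3 hours and 33 minutes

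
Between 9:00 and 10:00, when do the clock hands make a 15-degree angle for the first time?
At t minutes past 9:00, the hour hand is at 30 x 9 + 0.5t degrees and the minute hand is at 6t degrees.
The smaller angle between them is 15 degrees when |30H - 5.5t| = 15 or |30H - 5.5t| = 345.
With H = 9, solve 30 x 9 - 5.5t = +/- target for each target:
  t = (30 x 9 - 15) / 5.5 = 46.36
  t = (30 x 9 + 15) / 5.5 = 51.82
  t = (30 x 9 - 345) / 5.5 = -13.64 (outside (0, 60))
  t = (30 x 9 + 345) / 5.5 = 111.82 (outside (0, 60))
Valid solutions in (0, 60): {46.36, 51.82} minutes.
The first occurrence is t = 46.36 minutes.
The hands form a 15-degree angle at 46.36 minutes past 9:00.

Final answer: 46.36 minutes past 9:00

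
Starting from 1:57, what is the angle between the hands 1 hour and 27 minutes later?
First find the time 1 hour and 27 minutes after 1:57.
Total minutes: 1 x 60 + 57 + 1 x 60 + 27 = 204.
204 mod 720 = 204 minutes = 3:24.
Now compute the angle at 3:24:
Hour hand: 3 x 30 + 24 x 0.5 = 102 degrees
Minute hand: 24 x 6 = 144 degrees
Difference: |102 - 144| = 42 degrees
The angle is 42 degrees

Final answer: 42 degrees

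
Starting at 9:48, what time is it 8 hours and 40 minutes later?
Starting time: 9:48
Adding 40 minutes to 48 minutes: 48 + 40 = 88 minutes = 1 hour and 28 minutes
Adding 8 hours: 9 + 8 + 1 (carry) = 18 - 12 = 6
Final time: 6:28

Final answer: 6:28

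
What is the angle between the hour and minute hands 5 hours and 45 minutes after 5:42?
First find the time 5 hours and 45 minutes after 5:42.
Total minutes: 5 x 60 + 42 + 5 x 60 + 45 = 687.
687 mod 720 = 687 minutes = 11:27.
Now compute the angle at 11:27:
Hour hand: 11 x 30 + 27 x 0.5 = 343.5 degrees
Minute hand: 27 x 6 = 162 degrees
Difference: |343.5 - 162| = 181.5 degrees
Smaller angle: 360 - 181.5 = 178.5 degrees

Final answer: 178.5 degrees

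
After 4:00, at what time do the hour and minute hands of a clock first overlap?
The minute hand gains 5.5 degrees per minute on the hour hand.
At 4:00, the hour hand is at 120 degrees and the minute hand is at 0 degrees.
The gap is 120 degrees. Time to close: 120/5.5 = 60 x 4/11 = 21.82 minutes.
The hands overlap at 21.82 minutes past 4:00.

Final answer: 21.82 minutes past 4:00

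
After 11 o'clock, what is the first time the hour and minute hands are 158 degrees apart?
At t minutes past 11:00, the hour hand is at 30 x 11 + 0.5t degrees and the minute hand is at 6t degrees.
The smaller angle between them is 158 degrees when |30H - 5.5t| = 158 or |30H - 5.5t| = 202.
With H = 11, solve 30 x 11 - 5.5t = +/- target for each target:
  t = (30 x 11 - 158) / 5.5 = 31.27
  t = (30 x 11 + 158) / 5.5 = 88.73 (outside (0, 60))
  t = (30 x 11 - 202) / 5.5 = 23.27
  t = (30 x 11 + 202) / 5.5 = 96.73 (outside (0, 60))
Valid solutions in (0, 60): {23.27, 31.27} minutes.
The first occurrence is t = 23.27 minutes.
The hands form a 158-degree angle at 23.27 minutes past 11:00.

Final answer: 23.27 minutes past 11:00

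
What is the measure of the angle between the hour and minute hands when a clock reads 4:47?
Hour hand position: 4 x 30 + 47 x 0.5 = 143.5 degrees
Minute hand position: 47 x 6 = 282 degrees
Difference: |143.5 - 282| = 138.5 degrees
The angle between the hands is 138.5 degrees

Final answer: 138.5 degrees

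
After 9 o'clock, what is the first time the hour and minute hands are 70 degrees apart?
At t minutes past 9:00, the hour hand is at 30 x 9 + 0.5t degrees and the minute hand is at 6t degrees.
The smaller angle between them is 70 degrees when |30H - 5.5t| = 70 or |30H - 5.5t| = 290.
With H = 9, solve 30 x 9 - 5.5t = +/- target for each target:
  t = (30 x 9 - 70) / 5.5 = 36.36
  t = (30 x 9 + 70) / 5.5 = 61.82 (outside (0, 60))
  t = (30 x 9 - 290) / 5.5 = -3.64 (outside (0, 60))
  t = (30 x 9 + 290) / 5.5 = 101.82 (outside (0, 60))
Valid solutions in (0, 60): {36.36} minutes.
The first occurrence is t = 36.36 minutes.
The hands form a 70-degree angle at 36.36 minutes past 9:00.

Final answer: 36.36 minutes past 9:00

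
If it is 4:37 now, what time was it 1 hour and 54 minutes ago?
Starting time: 4:37 = 277 total minutes past 12:00
Subtracting: 1 hour and 54 minutes = 114 minutes
277 - 114 = 163 minutes
= 2 hours and 43 minutes past 12:00 = 2:43

Final answer: 2:43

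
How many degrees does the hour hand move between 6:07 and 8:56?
The hour hand moves 0.5 degrees per minute.
Time elapsed: 8:56 - 6:07 = 169 minutes
Angular displacement: 169 x 0.5 = 84.5 degrees

Final answer: 84.5 degrees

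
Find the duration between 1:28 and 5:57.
From 1:28 to 5:57:
(5 x 60 + 57) - (1 x 60 + 28) = 357 - 88 = 269 minutes
= 4 hours and 29 minutes

Final answer: 4 hours and 29 minutes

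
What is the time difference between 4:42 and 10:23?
From 4:42 to 10:23:
(10 x 60 + 23) - (4 x 60 + 42) = 623 - 282 = 341 minutes
= 5 hours and 41 minutes

Final answer: 5 hours and 41 minutes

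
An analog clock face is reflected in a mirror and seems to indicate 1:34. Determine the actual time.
Reflection across the vertical (12-6) axis maps a hand at angle A degrees to (360 - A) degrees, which sends a reading of T minutes past 12:00 to (720 - T) minutes past 12:00.
Mirror reads 1:34 = 94 minutes past 12:00.
Actual time: (720 - 94) mod 720 = 626 minutes = 10:26.

Final answer: 10:26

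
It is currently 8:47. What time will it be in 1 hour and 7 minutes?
Starting time: 8:47
Adding 7 minutes to 47 minutes: 47 + 7 = 54 minutes
Adding 1 hour: 8 + 1 = 9
Final time: 9:54

Final answer: 9:54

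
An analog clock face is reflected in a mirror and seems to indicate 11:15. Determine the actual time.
Reflection across the vertical (12-6) axis maps a hand at angle A degrees to (360 - A) degrees, which sends a reading of T minutes past 12:00 to (720 - T) minutes past 12:00.
Mirror reads 11:15 = 675 minutes past 12:00.
Actual time: (720 - 675) mod 720 = 45 minutes = 12:45.

Final answer: 12:45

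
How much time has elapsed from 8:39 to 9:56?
From 8:39 to 9:56:
(9 x 60 + 56) - (8 x 60 + 39) = 596 - 519 = 77 minutes
= 1 hour and 17 minutes

Final answer: 1 hour and 17 minutes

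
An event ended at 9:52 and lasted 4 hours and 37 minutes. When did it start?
Starting time: 9:52 = 592 total minutes past 12:00
Subtracting: 4 hours and 37 minutes = 277 minutes
592 - 277 = 315 minutes
= 5 hours and 15 minutes past 12:00 = 5:15

Final answer: 5:15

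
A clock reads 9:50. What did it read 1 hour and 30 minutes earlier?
Starting time: 9:50 = 590 total minutes past 12:00
Subtracting: 1 hour and 30 minutes = 90 minutes
590 - 90 = 500 minutes
= 8 hours and 20 minutes past 12:00 = 8:20

Final answer: 8:20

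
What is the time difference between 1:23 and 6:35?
From 1:23 to 6:35:
(6 x 60 + 35) - (1 x 60 + 23) = 395 - 83 = 312 minutes
= 5 hours and 12 minutes

Final answer: 5 hours and 12 minutes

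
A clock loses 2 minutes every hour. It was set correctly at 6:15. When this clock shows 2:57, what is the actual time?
For every 60 true minutes, the faulty clock advances 58 minutes, so 1 faulty-clock minute corresponds to 60/58 true minutes.
From 6:15 to 2:57 on the faulty dial is 522 minutes.
True elapsed: 522 x 60/58 = 540 minutes = 9 hours.
True time: 6:15 + 9 hours = 3:15.

Final answer: 3:15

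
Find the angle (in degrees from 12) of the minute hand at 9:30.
The minute hand moves 6 degrees per minute.
At 9:30: 30 x 6 = 180 degrees

Final answer: 180 degrees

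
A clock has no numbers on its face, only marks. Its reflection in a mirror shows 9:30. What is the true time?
Reflection across the vertical (12-6) axis maps a hand at angle A degrees to (360 - A) degrees, which sends a reading of T minutes past 12:00 to (720 - T) minutes past 12:00.
Mirror reads 9:30 = 570 minutes past 12:00.
Actual time: (720 - 570) mod 720 = 150 minutes = 2:30.

Final answer: 2:30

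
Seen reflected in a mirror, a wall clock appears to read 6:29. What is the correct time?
Reflection across the vertical (12-6) axis maps a hand at angle A degrees to (360 - A) degrees, which sends a reading of T minutes past 12:00 to (720 - T) minutes past 12:00.
Mirror reads 6:29 = 389 minutes past 12:00.
Actual time: (720 - 389) mod 720 = 331 minutes = 5:31.

Final answer: 5:31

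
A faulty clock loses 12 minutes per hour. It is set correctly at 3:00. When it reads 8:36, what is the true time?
For every 60 true minutes, the faulty clock advances 48 minutes, so 1 faulty-clock minute corresponds to 60/48 true minutes.
From 3:00 to 8:36 on the faulty dial is 336 minutes.
True elapsed: 336 x 60/48 = 420 minutes = 7 hours.
True time: 3:00 + 7 hours = 10:00.

Final answer: 10:00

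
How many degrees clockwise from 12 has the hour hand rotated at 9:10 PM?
The hour hand moves 30 degrees per hour and 0.5 degrees per minute.
At 9:10: (9) x 30 + 10 x 0.5 = 270 + 5 = 275 degrees

Final answer: 275 degrees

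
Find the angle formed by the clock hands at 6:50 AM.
Hour hand position: 6 x 30 + 50 x 0.5 = 205 degrees
Minute hand position: 50 x 6 = 300 degrees
Difference: |205 - 300| = 95 degrees
The angle between the hands is 95 degrees

Final answer: 95 degrees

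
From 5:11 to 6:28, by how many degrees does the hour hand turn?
The hour hand moves 0.5 degrees per minute.
Time elapsed: 6:28 - 5:11 = 77 minutes
Angular displacement: 77 x 0.5 = 38.5 degrees

Final answer: 38.5 degrees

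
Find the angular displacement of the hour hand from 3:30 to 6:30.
The hour hand moves 0.5 degrees per minute.
Time elapsed: 6:30 - 3:30 = 180 minutes
Angular displacement: 180 x 0.5 = 90 degrees

Final answer: 90 degrees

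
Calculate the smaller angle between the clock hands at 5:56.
Hour hand position: 5 x 30 + 56 x 0.5 = 178 degrees
Minute hand position: 56 x 6 = 336 degrees
Difference: |178 - 336| = 158 degrees
The angle between the hands is 158 degrees

Final answer: 158 degrees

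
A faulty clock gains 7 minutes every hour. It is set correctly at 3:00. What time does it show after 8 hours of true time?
For every 60 true minutes, the faulty clock advances 60 + 7 = 67 minutes.
True elapsed: 8 hours = 480 minutes.
Faulty clock advances: 480 x 67/60 = 536 minutes (drift: 56 minutes ahead).
Shown time: 3:00 + 536 minutes = 11:56.

Final answer: 11:56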